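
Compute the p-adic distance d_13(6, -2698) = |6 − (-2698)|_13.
d_13(6, -2698) = 1/169

Step 1 — x − y = 6 − (-2698) = 2704. Step 2 — v_13(2704) = 2 (factor: 2704 = (13^2 · 16); the sign does not affect v_p). Step 3 — |x − y|_13 = 13^{-2} = 1/169.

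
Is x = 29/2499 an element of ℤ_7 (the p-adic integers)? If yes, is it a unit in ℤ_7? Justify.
x ∉ ℤ_7 (v_7(x) = -2 < 0)

ℤ_7 = {x ∈ ℚ_7 : v_7(x) ≥ 0} and ℤ_7^× = {x ∈ ℤ_7 : v_7(x) = 0}. Here v_7(29/2499) = v_7(num) − v_7(den) = -2; compare against these criteria.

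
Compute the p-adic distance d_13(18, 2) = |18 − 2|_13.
d_13(18, 2) = 1

Step 1 — x − y = 18 − 2 = 16. Step 2 — v_13(16) = 0 (factor: 16 = (13^0 · 16); the sign does not affect v_p). Step 3 — |x − y|_13 = 13^{0} = 1.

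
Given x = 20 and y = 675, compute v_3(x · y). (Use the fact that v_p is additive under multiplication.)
v_3(13500) = 3

v_p(x) = 0 (factor: 20 = 3^0 · 20); v_p(y) = 3 (factor: 675 = 3^3 · 25). Additivity: v_p(xy) = v_p(x) + v_p(y) = 0 + 3 = 3. (Direct check: xy = 13500 = 3^3 · (500).)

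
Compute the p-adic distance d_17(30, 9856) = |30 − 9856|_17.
d_17(30, 9856) = 1/4913

Step 1 — x − y = 30 − 9856 = -9826. Step 2 — v_17(-9826) = 3 (factor: -9826 = −(17^3 · 2); the sign does not affect v_p). Step 3 — |x − y|_17 = 17^{-3} = 1/4913.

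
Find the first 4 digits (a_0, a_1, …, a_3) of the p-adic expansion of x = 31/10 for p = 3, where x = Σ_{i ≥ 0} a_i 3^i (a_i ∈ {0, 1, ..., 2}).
(a_0, …, a_3) = (1, 1, 2, 2)

v_3(31/10) = 0 (numerator and denominator both coprime to 3), so x ∈ ℤ_3^×. Compute digits iteratively via a_i = x_i mod 3, x_{i+1} = (x_i − a_i)/3, with x_0 = x:
  x_0 = 31/10;  a_0 = 1;  x_1 = (x_0 − 1)/3 = 7/10
  x_1 = 7/10;  a_1 = 1;  x_2 = (x_1 − 1)/3 = -1/10
  x_2 = -1/10;  a_2 = 2;  x_3 = (x_2 − 2)/3 = -7/10
  x_3 = -7/10;  a_3 = 2;  x_4 = (x_3 − 2)/3 = -9/10
Digits: (1, 1, 2, 2).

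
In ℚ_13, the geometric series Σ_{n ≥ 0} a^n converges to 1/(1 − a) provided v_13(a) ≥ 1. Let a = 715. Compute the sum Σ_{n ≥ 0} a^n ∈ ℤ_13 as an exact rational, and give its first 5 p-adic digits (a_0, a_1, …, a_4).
Σ a^n = 1/(1 − a) = -1/714;  first 5 digits = (1, 3, 0, 0, 1)

v_13(a) = 1 ≥ 1, so the series converges in ℤ_13 to 1/(1 − a) = 1/(1 − 715) = -1/714. Expand this rational in ℤ_13: compute digits iteratively via d_i = x_i mod 13, x_{i+1} = (x_i − d_i)/13. The first 5 digits are (1, 3, 0, 0, 1).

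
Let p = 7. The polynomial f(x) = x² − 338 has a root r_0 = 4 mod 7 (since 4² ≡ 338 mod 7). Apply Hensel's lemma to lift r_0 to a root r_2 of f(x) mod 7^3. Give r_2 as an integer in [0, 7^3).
r_2 = 32 (mod 343)

Hensel's recurrence: r_{i+1} = r_i − f(r_i)·(f′(r_i))^{-1} mod 7^{i+2}, with f′(x) = 2x. Iterate:
  r_0 = 4 (mod 7)
  r_1 = 32 (mod 49)
  r_2 = 32 (mod 343)
Final: r_2 = 32, and one checks f(r_2) ≡ 0 mod 7^3.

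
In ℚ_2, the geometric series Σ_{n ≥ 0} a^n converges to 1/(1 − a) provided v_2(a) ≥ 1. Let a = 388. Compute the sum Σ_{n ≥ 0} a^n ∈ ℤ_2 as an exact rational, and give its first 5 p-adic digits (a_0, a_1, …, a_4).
Σ a^n = 1/(1 − a) = -1/387;  first 5 digits = (1, 0, 1, 0, 1)

v_2(a) = 2 ≥ 1, so the series converges in ℤ_2 to 1/(1 − a) = 1/(1 − 388) = -1/387. Expand this rational in ℤ_2: compute digits iteratively via d_i = x_i mod 2, x_{i+1} = (x_i − d_i)/2. The first 5 digits are (1, 0, 1, 0, 1).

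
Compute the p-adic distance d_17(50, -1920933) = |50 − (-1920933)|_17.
d_17(50, -1920933) = 1/83521

Step 1 — x − y = 50 − (-1920933) = 1920983. Step 2 — v_17(1920983) = 4 (factor: 1920983 = (17^4 · 23); the sign does not affect v_p). Step 3 — |x − y|_17 = 17^{-4} = 1/83521.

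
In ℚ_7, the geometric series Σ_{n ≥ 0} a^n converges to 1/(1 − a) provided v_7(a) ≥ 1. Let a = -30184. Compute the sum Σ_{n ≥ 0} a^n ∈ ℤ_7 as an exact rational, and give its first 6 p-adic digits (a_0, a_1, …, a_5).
Σ a^n = 1/(1 − a) = 1/30185;  first 6 digits = (1, 0, 0, 3, 1, 5)

v_7(a) = 3 ≥ 1, so the series converges in ℤ_7 to 1/(1 − a) = 1/(1 − (-30184)) = 1/30185. Expand this rational in ℤ_7: compute digits iteratively via d_i = x_i mod 7, x_{i+1} = (x_i − d_i)/7. The first 6 digits are (1, 0, 0, 3, 1, 5).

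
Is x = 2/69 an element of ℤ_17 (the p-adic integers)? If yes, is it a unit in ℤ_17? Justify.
x ∈ ℤ_17^× (unit); v_17(x) = 0

ℤ_17 = {x ∈ ℚ_17 : v_17(x) ≥ 0} and ℤ_17^× = {x ∈ ℤ_17 : v_17(x) = 0}. Here v_17(2/69) = v_17(num) − v_17(den) = 0; compare against these criteria.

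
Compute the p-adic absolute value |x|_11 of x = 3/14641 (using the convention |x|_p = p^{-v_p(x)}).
|3/14641|_11 = 14641

Step 1 — compute v_11(x) by factoring powers of 11 out of the numerator and denominator: v_11(3/14641) = -4. Step 2 — apply |x|_p = p^{-v_p(x)} = 11^{4} = 14641.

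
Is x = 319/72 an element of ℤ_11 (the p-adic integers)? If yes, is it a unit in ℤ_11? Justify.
x ∈ ℤ_11 but not a unit; v_11(x) = 1 > 0

ℤ_11 = {x ∈ ℚ_11 : v_11(x) ≥ 0} and ℤ_11^× = {x ∈ ℤ_11 : v_11(x) = 0}. Here v_11(319/72) = v_11(num) − v_11(den) = 1; compare against these criteria.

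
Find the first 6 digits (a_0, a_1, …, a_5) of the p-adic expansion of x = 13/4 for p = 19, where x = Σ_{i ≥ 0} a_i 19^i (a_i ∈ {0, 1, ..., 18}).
(a_0, …, a_5) = (8, 14, 4, 14, 4, 14)

v_19(13/4) = 0 (numerator and denominator both coprime to 19), so x ∈ ℤ_19^×. Compute digits iteratively via a_i = x_i mod 19, x_{i+1} = (x_i − a_i)/19, with x_0 = x:
  x_0 = 13/4;  a_0 = 8;  x_1 = (x_0 − 8)/19 = -1/4
  x_1 = -1/4;  a_1 = 14;  x_2 = (x_1 − 14)/19 = -3/4
  x_2 = -3/4;  a_2 = 4;  x_3 = (x_2 − 4)/19 = -1/4
  x_3 = -1/4;  a_3 = 14;  x_4 = (x_3 − 14)/19 = -3/4
  x_4 = -3/4;  a_4 = 4;  x_5 = (x_4 − 4)/19 = -1/4
  x_5 = -1/4;  a_5 = 14;  x_6 = (x_5 − 14)/19 = -3/4
Digits: (8, 14, 4, 14, 4, 14).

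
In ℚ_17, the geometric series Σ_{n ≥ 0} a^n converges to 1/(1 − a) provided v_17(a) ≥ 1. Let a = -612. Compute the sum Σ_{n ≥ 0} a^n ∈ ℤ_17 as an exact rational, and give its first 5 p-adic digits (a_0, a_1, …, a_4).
Σ a^n = 1/(1 − a) = 1/613;  first 5 digits = (1, 15, 1, 0, 13)

v_17(a) = 1 ≥ 1, so the series converges in ℤ_17 to 1/(1 − a) = 1/(1 − (-612)) = 1/613. Expand this rational in ℤ_17: compute digits iteratively via d_i = x_i mod 17, x_{i+1} = (x_i − d_i)/17. The first 5 digits are (1, 15, 1, 0, 13).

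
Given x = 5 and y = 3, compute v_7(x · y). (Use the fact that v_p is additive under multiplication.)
v_7(15) = 0

v_p(x) = 0 (factor: 5 = 7^0 · 5); v_p(y) = 0 (factor: 3 = 7^0 · 3). Additivity: v_p(xy) = v_p(x) + v_p(y) = 0 + 0 = 0. (Direct check: xy = 15 = 7^0 · (15).)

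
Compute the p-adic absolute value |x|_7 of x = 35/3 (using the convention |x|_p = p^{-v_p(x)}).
|35/3|_7 = 1/7

Step 1 — compute v_7(x) by factoring powers of 7 out of the numerator and denominator: v_7(35/3) = 1. Step 2 — apply |x|_p = p^{-v_p(x)} = 7^{-1} = 1/7.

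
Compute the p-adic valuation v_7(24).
v_7(24) = 0

v_7(n) is the largest exponent k such that 7^k divides n. Factor out: 24 = 7^0 · 24. (Sign doesn't affect v_p.) So v_7(24) = 0.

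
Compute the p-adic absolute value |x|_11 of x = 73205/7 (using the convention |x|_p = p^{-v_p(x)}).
|73205/7|_11 = 1/14641

Step 1 — compute v_11(x) by factoring powers of 11 out of the numerator and denominator: v_11(73205/7) = 4. Step 2 — apply |x|_p = p^{-v_p(x)} = 11^{-4} = 1/14641.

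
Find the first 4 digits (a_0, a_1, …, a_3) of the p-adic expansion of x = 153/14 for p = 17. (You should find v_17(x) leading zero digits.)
(a_0, …, a_3) = (0, 14, 15, 10)

v_17(153/14) = 1, so a_0 = ... = a_0 = 0. Factor out: x = 17^1 · u with u = 9/14 a unit in ℤ_17. Expand u iteratively via a_{v+i} = u_i mod 17, u_{i+1} = (u_i − a_{v+i})/17:
  u_0 = 9/14;  a_1 = 14;  u_1 = (u_0 − 14)/17 = -11/14
  u_1 = -11/14;  a_2 = 15;  u_2 = (u_1 − 15)/17 = -13/14
  u_2 = -13/14;  a_3 = 10;  u_3 = (u_2 − 10)/17 = -9/14
Digits: (0, 14, 15, 10).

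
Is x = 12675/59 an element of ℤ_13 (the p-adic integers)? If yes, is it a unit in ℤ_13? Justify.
x ∈ ℤ_13 but not a unit; v_13(x) = 2 > 0

ℤ_13 = {x ∈ ℚ_13 : v_13(x) ≥ 0} and ℤ_13^× = {x ∈ ℤ_13 : v_13(x) = 0}. Here v_13(12675/59) = v_13(num) − v_13(den) = 2; compare against these criteria.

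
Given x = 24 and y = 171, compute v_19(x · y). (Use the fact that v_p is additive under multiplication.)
v_19(4104) = 1

v_p(x) = 0 (factor: 24 = 19^0 · 24); v_p(y) = 1 (factor: 171 = 19^1 · 9). Additivity: v_p(xy) = v_p(x) + v_p(y) = 0 + 1 = 1. (Direct check: xy = 4104 = 19^1 · (216).)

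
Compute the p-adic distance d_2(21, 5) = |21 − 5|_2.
d_2(21, 5) = 1/16

Step 1 — x − y = 21 − 5 = 16. Step 2 — v_2(16) = 4 (factor: 16 = (2^4 · 1); the sign does not affect v_p). Step 3 — |x − y|_2 = 2^{-4} = 1/16.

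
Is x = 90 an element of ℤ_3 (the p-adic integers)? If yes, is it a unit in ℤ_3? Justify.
x ∈ ℤ_3 but not a unit; v_3(x) = 2 > 0

ℤ_3 = {x ∈ ℚ_3 : v_3(x) ≥ 0} and ℤ_3^× = {x ∈ ℤ_3 : v_3(x) = 0}. Here v_3(90) = v_3(num) − v_3(den) = 2; compare against these criteria.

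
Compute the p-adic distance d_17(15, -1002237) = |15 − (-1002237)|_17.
d_17(15, -1002237) = 1/83521

Step 1 — x − y = 15 − (-1002237) = 1002252. Step 2 — v_17(1002252) = 4 (factor: 1002252 = (17^4 · 12); the sign does not affect v_p). Step 3 — |x − y|_17 = 17^{-4} = 1/83521.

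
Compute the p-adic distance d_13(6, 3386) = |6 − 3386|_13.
d_13(6, 3386) = 1/169

Step 1 — x − y = 6 − 3386 = -3380. Step 2 — v_13(-3380) = 2 (factor: -3380 = −(13^2 · 20); the sign does not affect v_p). Step 3 — |x − y|_13 = 13^{-2} = 1/169.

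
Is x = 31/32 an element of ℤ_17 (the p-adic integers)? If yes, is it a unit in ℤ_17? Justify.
x ∈ ℤ_17^× (unit); v_17(x) = 0

ℤ_17 = {x ∈ ℚ_17 : v_17(x) ≥ 0} and ℤ_17^× = {x ∈ ℤ_17 : v_17(x) = 0}. Here v_17(31/32) = v_17(num) − v_17(den) = 0; compare against these criteria.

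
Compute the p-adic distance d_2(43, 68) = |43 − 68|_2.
d_2(43, 68) = 1

Step 1 — x − y = 43 − 68 = -25. Step 2 — v_2(-25) = 0 (factor: -25 = −(2^0 · 25); the sign does not affect v_p). Step 3 — |x − y|_2 = 2^{0} = 1.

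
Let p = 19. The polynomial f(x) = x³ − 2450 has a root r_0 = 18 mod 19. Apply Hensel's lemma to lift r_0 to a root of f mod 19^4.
r_3 = 99008 (mod 130321)

Hensel: r_{i+1} = r_i − f(r_i)/f′(r_i) mod 19^{i+2}, where f′(x) = 3x². Iterate:
  r_0 = 18 (mod 19)
  r_1 = 94 (mod 361)
  r_2 = 2982 (mod 6859)
  r_3 = 99008 (mod 130321)
Final: r = 99008 with f(r) ≡ 0 mod 19^4.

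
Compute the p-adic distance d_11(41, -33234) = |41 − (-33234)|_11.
d_11(41, -33234) = 1/1331

Step 1 — x − y = 41 − (-33234) = 33275. Step 2 — v_11(33275) = 3 (factor: 33275 = (11^3 · 25); the sign does not affect v_p). Step 3 — |x − y|_11 = 11^{-3} = 1/1331.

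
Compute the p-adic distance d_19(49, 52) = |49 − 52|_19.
d_19(49, 52) = 1

Step 1 — x − y = 49 − 52 = -3. Step 2 — v_19(-3) = 0 (factor: -3 = −(19^0 · 3); the sign does not affect v_p). Step 3 — |x − y|_19 = 19^{0} = 1.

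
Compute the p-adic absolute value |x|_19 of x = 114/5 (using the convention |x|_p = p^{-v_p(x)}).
|114/5|_19 = 1/19

Step 1 — compute v_19(x) by factoring powers of 19 out of the numerator and denominator: v_19(114/5) = 1. Step 2 — apply |x|_p = p^{-v_p(x)} = 19^{-1} = 1/19.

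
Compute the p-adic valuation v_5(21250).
v_5(21250) = 4

v_5(n) is the largest exponent k such that 5^k divides n. Factor out: 21250 = 5^4 · 34. (Sign doesn't affect v_p.) So v_5(21250) = 4.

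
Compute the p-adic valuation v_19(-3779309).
v_19(-3779309) = 4

v_19(n) is the largest exponent k such that 19^k divides n. Factor out: -3779309 = -19^4 · 29. (Sign doesn't affect v_p.) So v_19(-3779309) = 4.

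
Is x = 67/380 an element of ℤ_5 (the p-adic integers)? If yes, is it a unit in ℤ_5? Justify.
x ∉ ℤ_5 (v_5(x) = -1 < 0)

ℤ_5 = {x ∈ ℚ_5 : v_5(x) ≥ 0} and ℤ_5^× = {x ∈ ℤ_5 : v_5(x) = 0}. Here v_5(67/380) = v_5(num) − v_5(den) = -1; compare against these criteria.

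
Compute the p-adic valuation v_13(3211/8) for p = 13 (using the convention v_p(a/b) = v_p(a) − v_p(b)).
v_13(3211/8) = 2

Factor powers of 13 from the numerator and denominator of the reduced fraction: 3211 = 13^2 · 19 and 8 = 13^0 · 8. Apply v_p(a/b) = v_p(a) − v_p(b): v_13(3211/8) = 2 − 0 = 2.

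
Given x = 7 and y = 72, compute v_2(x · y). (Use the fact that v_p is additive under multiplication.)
v_2(504) = 3

v_p(x) = 0 (factor: 7 = 2^0 · 7); v_p(y) = 3 (factor: 72 = 2^3 · 9). Additivity: v_p(xy) = v_p(x) + v_p(y) = 0 + 3 = 3. (Direct check: xy = 504 = 2^3 · (63).)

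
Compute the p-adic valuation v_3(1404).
v_3(1404) = 3

v_3(n) is the largest exponent k such that 3^k divides n. Factor out: 1404 = 3^3 · 52. (Sign doesn't affect v_p.) So v_3(1404) = 3.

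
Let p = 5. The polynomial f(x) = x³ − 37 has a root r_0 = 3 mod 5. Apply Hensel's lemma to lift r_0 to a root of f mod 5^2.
r_1 = 8 (mod 25)

Hensel: r_{i+1} = r_i − f(r_i)/f′(r_i) mod 5^{i+2}, where f′(x) = 3x². Iterate:
  r_0 = 3 (mod 5)
  r_1 = 8 (mod 25)
Final: r = 8 with f(r) ≡ 0 mod 5^2.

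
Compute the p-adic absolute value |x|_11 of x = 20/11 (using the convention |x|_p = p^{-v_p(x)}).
|20/11|_11 = 11

Step 1 — compute v_11(x) by factoring powers of 11 out of the numerator and denominator: v_11(20/11) = -1. Step 2 — apply |x|_p = p^{-v_p(x)} = 11^{1} = 11.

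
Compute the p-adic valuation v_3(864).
v_3(864) = 3

v_3(n) is the largest exponent k such that 3^k divides n. Factor out: 864 = 3^3 · 32. (Sign doesn't affect v_p.) So v_3(864) = 3.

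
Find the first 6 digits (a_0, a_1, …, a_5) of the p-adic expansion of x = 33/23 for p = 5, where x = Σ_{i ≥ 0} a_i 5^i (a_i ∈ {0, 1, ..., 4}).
(a_0, …, a_5) = (1, 4, 4, 1, 2, 3)

v_5(33/23) = 0 (numerator and denominator both coprime to 5), so x ∈ ℤ_5^×. Compute digits iteratively via a_i = x_i mod 5, x_{i+1} = (x_i − a_i)/5, with x_0 = x:
  x_0 = 33/23;  a_0 = 1;  x_1 = (x_0 − 1)/5 = 2/23
  x_1 = 2/23;  a_1 = 4;  x_2 = (x_1 − 4)/5 = -18/23
  x_2 = -18/23;  a_2 = 4;  x_3 = (x_2 − 4)/5 = -22/23
  x_3 = -22/23;  a_3 = 1;  x_4 = (x_3 − 1)/5 = -9/23
  x_4 = -9/23;  a_4 = 2;  x_5 = (x_4 − 2)/5 = -11/23
  x_5 = -11/23;  a_5 = 3;  x_6 = (x_5 − 3)/5 = -16/23
Digits: (1, 4, 4, 1, 2, 3).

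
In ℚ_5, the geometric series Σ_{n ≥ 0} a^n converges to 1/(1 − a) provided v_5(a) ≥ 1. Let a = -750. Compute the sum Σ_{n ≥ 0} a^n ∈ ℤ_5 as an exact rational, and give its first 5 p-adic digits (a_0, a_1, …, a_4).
Σ a^n = 1/(1 − a) = 1/751;  first 5 digits = (1, 0, 0, 4, 3)

v_5(a) = 3 ≥ 1, so the series converges in ℤ_5 to 1/(1 − a) = 1/(1 − (-750)) = 1/751. Expand this rational in ℤ_5: compute digits iteratively via d_i = x_i mod 5, x_{i+1} = (x_i − d_i)/5. The first 5 digits are (1, 0, 0, 4, 3).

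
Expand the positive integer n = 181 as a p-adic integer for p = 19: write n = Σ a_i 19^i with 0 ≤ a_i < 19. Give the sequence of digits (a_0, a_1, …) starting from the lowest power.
(a_0, a_1, …) = (10, 9)

Repeated division by 19 gives the digits low-to-high: 181 = 10 + 9·19^1. Digit sequence: (10, 9).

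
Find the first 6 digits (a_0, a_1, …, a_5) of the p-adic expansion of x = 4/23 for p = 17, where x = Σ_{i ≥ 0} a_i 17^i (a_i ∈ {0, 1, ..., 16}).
(a_0, …, a_5) = (12, 3, 2, 8, 1, 11)

v_17(4/23) = 0 (numerator and denominator both coprime to 17), so x ∈ ℤ_17^×. Compute digits iteratively via a_i = x_i mod 17, x_{i+1} = (x_i − a_i)/17, with x_0 = x:
  x_0 = 4/23;  a_0 = 12;  x_1 = (x_0 − 12)/17 = -16/23
  x_1 = -16/23;  a_1 = 3;  x_2 = (x_1 − 3)/17 = -5/23
  x_2 = -5/23;  a_2 = 2;  x_3 = (x_2 − 2)/17 = -3/23
  x_3 = -3/23;  a_3 = 8;  x_4 = (x_3 − 8)/17 = -11/23
  x_4 = -11/23;  a_4 = 1;  x_5 = (x_4 − 1)/17 = -2/23
  x_5 = -2/23;  a_5 = 11;  x_6 = (x_5 − 11)/17 = -15/23
Digits: (12, 3, 2, 8, 1, 11).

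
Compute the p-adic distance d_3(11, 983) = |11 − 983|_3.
d_3(11, 983) = 1/243

Step 1 — x − y = 11 − 983 = -972. Step 2 — v_3(-972) = 5 (factor: -972 = −(3^5 · 4); the sign does not affect v_p). Step 3 — |x − y|_3 = 3^{-5} = 1/243.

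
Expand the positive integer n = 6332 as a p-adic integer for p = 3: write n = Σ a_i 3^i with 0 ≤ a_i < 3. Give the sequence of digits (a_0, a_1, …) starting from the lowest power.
(a_0, a_1, …) = (2, 1, 1, 0, 0, 2, 2, 2)

Repeated division by 3 gives the digits low-to-high: 6332 = 2 + 1·3^1 + 1·3^2 + 2·3^5 + 2·3^6 + 2·3^7. Digit sequence: (2, 1, 1, 0, 0, 2, 2, 2).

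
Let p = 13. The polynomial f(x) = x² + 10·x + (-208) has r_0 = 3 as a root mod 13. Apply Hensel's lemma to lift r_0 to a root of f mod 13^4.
r_3 = 12509 (mod 28561)

Hensel: r_{i+1} = r_i − f(r_i)·(f′(r_i))^{-1} mod 13^{i+2}, f′(x) = 2x + 10. Iterate:
  r_0 = 3 (mod 13)
  r_1 = 3 (mod 169)
  r_2 = 1524 (mod 2197)
  r_3 = 12509 (mod 28561)
Final: r = 12509 satisfies f(r) ≡ 0 mod 13^4.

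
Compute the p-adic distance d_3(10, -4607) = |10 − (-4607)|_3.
d_3(10, -4607) = 1/243

Step 1 — x − y = 10 − (-4607) = 4617. Step 2 — v_3(4617) = 5 (factor: 4617 = (3^5 · 19); the sign does not affect v_p). Step 3 — |x − y|_3 = 3^{-5} = 1/243.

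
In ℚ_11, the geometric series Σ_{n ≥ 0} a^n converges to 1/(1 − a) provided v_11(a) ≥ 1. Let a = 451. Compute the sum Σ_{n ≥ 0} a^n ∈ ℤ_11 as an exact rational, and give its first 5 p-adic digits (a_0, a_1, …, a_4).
Σ a^n = 1/(1 − a) = -1/450;  first 5 digits = (1, 8, 1, 5, 2)

v_11(a) = 1 ≥ 1, so the series converges in ℤ_11 to 1/(1 − a) = 1/(1 − 451) = -1/450. Expand this rational in ℤ_11: compute digits iteratively via d_i = x_i mod 11, x_{i+1} = (x_i − d_i)/11. The first 5 digits are (1, 8, 1, 5, 2).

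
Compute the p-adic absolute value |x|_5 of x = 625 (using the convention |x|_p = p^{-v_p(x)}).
|625|_5 = 1/625

Step 1 — compute v_5(x) by factoring powers of 5 out of the numerator and denominator: v_5(625) = 4. Step 2 — apply |x|_p = p^{-v_p(x)} = 5^{-4} = 1/625.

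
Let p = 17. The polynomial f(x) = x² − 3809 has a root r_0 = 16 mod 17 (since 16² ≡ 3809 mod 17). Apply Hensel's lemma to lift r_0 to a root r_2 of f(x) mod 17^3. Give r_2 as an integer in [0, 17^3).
r_2 = 2719 (mod 4913)

Hensel's recurrence: r_{i+1} = r_i − f(r_i)·(f′(r_i))^{-1} mod 17^{i+2}, with f′(x) = 2x. Iterate:
  r_0 = 16 (mod 17)
  r_1 = 118 (mod 289)
  r_2 = 2719 (mod 4913)
Final: r_2 = 2719, and one checks f(r_2) ≡ 0 mod 17^3.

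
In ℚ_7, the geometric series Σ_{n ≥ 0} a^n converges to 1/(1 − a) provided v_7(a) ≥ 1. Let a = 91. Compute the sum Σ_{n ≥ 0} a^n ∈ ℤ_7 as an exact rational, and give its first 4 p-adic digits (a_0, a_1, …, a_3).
Σ a^n = 1/(1 − a) = -1/90;  first 4 digits = (1, 6, 2, 2)

v_7(a) = 1 ≥ 1, so the series converges in ℤ_7 to 1/(1 − a) = 1/(1 − 91) = -1/90. Expand this rational in ℤ_7: compute digits iteratively via d_i = x_i mod 7, x_{i+1} = (x_i − d_i)/7. The first 4 digits are (1, 6, 2, 2).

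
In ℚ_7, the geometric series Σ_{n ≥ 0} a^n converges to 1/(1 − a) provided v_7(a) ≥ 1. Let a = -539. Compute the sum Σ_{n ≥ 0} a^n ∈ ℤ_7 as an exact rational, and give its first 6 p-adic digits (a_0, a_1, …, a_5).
Σ a^n = 1/(1 − a) = 1/540;  first 6 digits = (1, 0, 3, 5, 1, 3)

v_7(a) = 2 ≥ 1, so the series converges in ℤ_7 to 1/(1 − a) = 1/(1 − (-539)) = 1/540. Expand this rational in ℤ_7: compute digits iteratively via d_i = x_i mod 7, x_{i+1} = (x_i − d_i)/7. The first 6 digits are (1, 0, 3, 5, 1, 3).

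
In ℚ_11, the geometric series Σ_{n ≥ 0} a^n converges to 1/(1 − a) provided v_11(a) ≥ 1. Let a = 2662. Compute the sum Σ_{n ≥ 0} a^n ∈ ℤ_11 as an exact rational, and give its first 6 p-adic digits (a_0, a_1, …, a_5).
Σ a^n = 1/(1 − a) = -1/2661;  first 6 digits = (1, 0, 0, 2, 0, 0)

v_11(a) = 3 ≥ 1, so the series converges in ℤ_11 to 1/(1 − a) = 1/(1 − 2662) = -1/2661. Expand this rational in ℤ_11: compute digits iteratively via d_i = x_i mod 11, x_{i+1} = (x_i − d_i)/11. The first 6 digits are (1, 0, 0, 2, 0, 0).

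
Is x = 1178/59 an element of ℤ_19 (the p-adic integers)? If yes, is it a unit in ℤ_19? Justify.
x ∈ ℤ_19 but not a unit; v_19(x) = 1 > 0

ℤ_19 = {x ∈ ℚ_19 : v_19(x) ≥ 0} and ℤ_19^× = {x ∈ ℤ_19 : v_19(x) = 0}. Here v_19(1178/59) = v_19(num) − v_19(den) = 1; compare against these criteria.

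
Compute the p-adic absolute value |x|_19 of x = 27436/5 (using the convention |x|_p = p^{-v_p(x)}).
|27436/5|_19 = 1/6859

Step 1 — compute v_19(x) by factoring powers of 19 out of the numerator and denominator: v_19(27436/5) = 3. Step 2 — apply |x|_p = p^{-v_p(x)} = 19^{-3} = 1/6859.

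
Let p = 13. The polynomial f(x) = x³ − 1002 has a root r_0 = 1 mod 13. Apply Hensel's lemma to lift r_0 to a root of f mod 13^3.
r_2 = 560 (mod 2197)

Hensel: r_{i+1} = r_i − f(r_i)/f′(r_i) mod 13^{i+2}, where f′(x) = 3x². Iterate:
  r_0 = 1 (mod 13)
  r_1 = 53 (mod 169)
  r_2 = 560 (mod 2197)
Final: r = 560 with f(r) ≡ 0 mod 13^3.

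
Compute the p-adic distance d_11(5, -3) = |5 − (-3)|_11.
d_11(5, -3) = 1

Step 1 — x − y = 5 − (-3) = 8. Step 2 — v_11(8) = 0 (factor: 8 = (11^0 · 8); the sign does not affect v_p). Step 3 — |x − y|_11 = 11^{0} = 1.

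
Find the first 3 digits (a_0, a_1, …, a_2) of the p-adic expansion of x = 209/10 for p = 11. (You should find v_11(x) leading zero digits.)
(a_0, …, a_2) = (0, 3, 1)

v_11(209/10) = 1, so a_0 = ... = a_0 = 0. Factor out: x = 11^1 · u with u = 19/10 a unit in ℤ_11. Expand u iteratively via a_{v+i} = u_i mod 11, u_{i+1} = (u_i − a_{v+i})/11:
  u_0 = 19/10;  a_1 = 3;  u_1 = (u_0 − 3)/11 = -1/10
  u_1 = -1/10;  a_2 = 1;  u_2 = (u_1 − 1)/11 = -1/10
Digits: (0, 3, 1).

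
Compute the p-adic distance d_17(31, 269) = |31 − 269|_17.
d_17(31, 269) = 1/17

Step 1 — x − y = 31 − 269 = -238. Step 2 — v_17(-238) = 1 (factor: -238 = −(17^1 · 14); the sign does not affect v_p). Step 3 — |x − y|_17 = 17^{-1} = 1/17.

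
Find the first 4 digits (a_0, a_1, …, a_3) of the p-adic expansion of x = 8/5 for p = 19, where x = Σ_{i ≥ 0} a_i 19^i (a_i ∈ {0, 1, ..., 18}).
(a_0, …, a_3) = (13, 7, 11, 7)

v_19(8/5) = 0 (numerator and denominator both coprime to 19), so x ∈ ℤ_19^×. Compute digits iteratively via a_i = x_i mod 19, x_{i+1} = (x_i − a_i)/19, with x_0 = x:
  x_0 = 8/5;  a_0 = 13;  x_1 = (x_0 − 13)/19 = -3/5
  x_1 = -3/5;  a_1 = 7;  x_2 = (x_1 − 7)/19 = -2/5
  x_2 = -2/5;  a_2 = 11;  x_3 = (x_2 − 11)/19 = -3/5
  x_3 = -3/5;  a_3 = 7;  x_4 = (x_3 − 7)/19 = -2/5
Digits: (13, 7, 11, 7).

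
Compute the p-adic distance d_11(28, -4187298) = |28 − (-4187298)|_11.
d_11(28, -4187298) = 1/161051

Step 1 — x − y = 28 − (-4187298) = 4187326. Step 2 — v_11(4187326) = 5 (factor: 4187326 = (11^5 · 26); the sign does not affect v_p). Step 3 — |x − y|_11 = 11^{-5} = 1/161051.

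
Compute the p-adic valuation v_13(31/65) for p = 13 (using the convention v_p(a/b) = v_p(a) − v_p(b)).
v_13(31/65) = -1

Factor powers of 13 from the numerator and denominator of the reduced fraction: 31 = 13^0 · 31 and 65 = 13^1 · 5. Apply v_p(a/b) = v_p(a) − v_p(b): v_13(31/65) = 0 − 1 = -1.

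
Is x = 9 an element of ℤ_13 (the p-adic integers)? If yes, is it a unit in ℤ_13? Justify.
x ∈ ℤ_13^× (unit); v_13(x) = 0

ℤ_13 = {x ∈ ℚ_13 : v_13(x) ≥ 0} and ℤ_13^× = {x ∈ ℤ_13 : v_13(x) = 0}. Here v_13(9) = v_13(num) − v_13(den) = 0; compare against these criteria.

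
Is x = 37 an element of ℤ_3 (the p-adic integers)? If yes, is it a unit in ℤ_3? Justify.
x ∈ ℤ_3^× (unit); v_3(x) = 0

ℤ_3 = {x ∈ ℚ_3 : v_3(x) ≥ 0} and ℤ_3^× = {x ∈ ℤ_3 : v_3(x) = 0}. Here v_3(37) = v_3(num) − v_3(den) = 0; compare against these criteria.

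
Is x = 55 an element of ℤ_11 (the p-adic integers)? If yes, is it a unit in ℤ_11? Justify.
x ∈ ℤ_11 but not a unit; v_11(x) = 1 > 0

ℤ_11 = {x ∈ ℚ_11 : v_11(x) ≥ 0} and ℤ_11^× = {x ∈ ℤ_11 : v_11(x) = 0}. Here v_11(55) = v_11(num) − v_11(den) = 1; compare against these criteria.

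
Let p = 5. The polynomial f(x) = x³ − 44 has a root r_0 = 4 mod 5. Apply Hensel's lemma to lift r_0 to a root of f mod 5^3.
r_2 = 114 (mod 125)

Hensel: r_{i+1} = r_i − f(r_i)/f′(r_i) mod 5^{i+2}, where f′(x) = 3x². Iterate:
  r_0 = 4 (mod 5)
  r_1 = 14 (mod 25)
  r_2 = 114 (mod 125)
Final: r = 114 with f(r) ≡ 0 mod 5^3.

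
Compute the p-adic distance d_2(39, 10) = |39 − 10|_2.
d_2(39, 10) = 1

Step 1 — x − y = 39 − 10 = 29. Step 2 — v_2(29) = 0 (factor: 29 = (2^0 · 29); the sign does not affect v_p). Step 3 — |x − y|_2 = 2^{0} = 1.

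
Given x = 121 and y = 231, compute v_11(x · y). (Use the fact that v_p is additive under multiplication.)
v_11(27951) = 3

v_p(x) = 2 (factor: 121 = 11^2 · 1); v_p(y) = 1 (factor: 231 = 11^1 · 21). Additivity: v_p(xy) = v_p(x) + v_p(y) = 2 + 1 = 3. (Direct check: xy = 27951 = 11^3 · (21).)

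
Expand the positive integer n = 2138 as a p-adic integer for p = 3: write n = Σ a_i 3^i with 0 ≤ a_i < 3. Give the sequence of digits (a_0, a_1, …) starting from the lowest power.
(a_0, a_1, …) = (2, 1, 0, 1, 2, 2, 2)

Repeated division by 3 gives the digits low-to-high: 2138 = 2 + 1·3^1 + 1·3^3 + 2·3^4 + 2·3^5 + 2·3^6. Digit sequence: (2, 1, 0, 1, 2, 2, 2).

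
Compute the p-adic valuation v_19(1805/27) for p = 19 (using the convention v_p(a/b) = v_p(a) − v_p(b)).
v_19(1805/27) = 2

Factor powers of 19 from the numerator and denominator of the reduced fraction: 1805 = 19^2 · 5 and 27 = 19^0 · 27. Apply v_p(a/b) = v_p(a) − v_p(b): v_19(1805/27) = 2 − 0 = 2.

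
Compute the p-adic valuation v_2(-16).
v_2(-16) = 4

v_2(n) is the largest exponent k such that 2^k divides n. Factor out: -16 = -2^4 · 1. (Sign doesn't affect v_p.) So v_2(-16) = 4.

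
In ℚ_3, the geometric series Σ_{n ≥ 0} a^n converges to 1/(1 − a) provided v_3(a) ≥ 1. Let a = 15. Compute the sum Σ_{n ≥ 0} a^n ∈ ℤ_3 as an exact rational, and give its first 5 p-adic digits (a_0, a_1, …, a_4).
Σ a^n = 1/(1 − a) = -1/14;  first 5 digits = (1, 2, 2, 1, 0)

v_3(a) = 1 ≥ 1, so the series converges in ℤ_3 to 1/(1 − a) = 1/(1 − 15) = -1/14. Expand this rational in ℤ_3: compute digits iteratively via d_i = x_i mod 3, x_{i+1} = (x_i − d_i)/3. The first 5 digits are (1, 2, 2, 1, 0).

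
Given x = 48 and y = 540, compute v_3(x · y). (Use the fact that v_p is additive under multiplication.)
v_3(25920) = 4

v_p(x) = 1 (factor: 48 = 3^1 · 16); v_p(y) = 3 (factor: 540 = 3^3 · 20). Additivity: v_p(xy) = v_p(x) + v_p(y) = 1 + 3 = 4. (Direct check: xy = 25920 = 3^4 · (320).)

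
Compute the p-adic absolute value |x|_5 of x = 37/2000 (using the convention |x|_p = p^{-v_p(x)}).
|37/2000|_5 = 125

Step 1 — compute v_5(x) by factoring powers of 5 out of the numerator and denominator: v_5(37/2000) = -3. Step 2 — apply |x|_p = p^{-v_p(x)} = 5^{3} = 125.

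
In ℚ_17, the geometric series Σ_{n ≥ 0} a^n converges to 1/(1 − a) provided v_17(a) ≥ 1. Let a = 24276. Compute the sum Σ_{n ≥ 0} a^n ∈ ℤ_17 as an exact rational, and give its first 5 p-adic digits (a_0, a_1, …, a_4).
Σ a^n = 1/(1 − a) = -1/24275;  first 5 digits = (1, 0, 16, 4, 1)

v_17(a) = 2 ≥ 1, so the series converges in ℤ_17 to 1/(1 − a) = 1/(1 − 24276) = -1/24275. Expand this rational in ℤ_17: compute digits iteratively via d_i = x_i mod 17, x_{i+1} = (x_i − d_i)/17. The first 5 digits are (1, 0, 16, 4, 1).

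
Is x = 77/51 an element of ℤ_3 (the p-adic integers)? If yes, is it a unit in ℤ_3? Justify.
x ∉ ℤ_3 (v_3(x) = -1 < 0)

ℤ_3 = {x ∈ ℚ_3 : v_3(x) ≥ 0} and ℤ_3^× = {x ∈ ℤ_3 : v_3(x) = 0}. Here v_3(77/51) = v_3(num) − v_3(den) = -1; compare against these criteria.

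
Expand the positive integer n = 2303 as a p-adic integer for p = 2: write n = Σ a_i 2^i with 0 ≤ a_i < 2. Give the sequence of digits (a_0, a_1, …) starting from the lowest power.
(a_0, a_1, …) = (1, 1, 1, 1, 1, 1, 1, 1, 0, 0, 0, 1)

Repeated division by 2 gives the digits low-to-high: 2303 = 1 + 1·2^1 + 1·2^2 + 1·2^3 + 1·2^4 + 1·2^5 + 1·2^6 + 1·2^7 + 1·2^11. Digit sequence: (1, 1, 1, 1, 1, 1, 1, 1, 0, 0, 0, 1).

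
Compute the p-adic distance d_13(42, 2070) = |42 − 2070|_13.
d_13(42, 2070) = 1/169

Step 1 — x − y = 42 − 2070 = -2028. Step 2 — v_13(-2028) = 2 (factor: -2028 = −(13^2 · 12); the sign does not affect v_p). Step 3 — |x − y|_13 = 13^{-2} = 1/169.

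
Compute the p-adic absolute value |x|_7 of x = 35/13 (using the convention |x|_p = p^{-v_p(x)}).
|35/13|_7 = 1/7

Step 1 — compute v_7(x) by factoring powers of 7 out of the numerator and denominator: v_7(35/13) = 1. Step 2 — apply |x|_p = p^{-v_p(x)} = 7^{-1} = 1/7.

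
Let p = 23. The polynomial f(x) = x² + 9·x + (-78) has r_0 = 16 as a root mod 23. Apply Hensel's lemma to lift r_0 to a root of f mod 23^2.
r_1 = 292 (mod 529)

Hensel: r_{i+1} = r_i − f(r_i)·(f′(r_i))^{-1} mod 23^{i+2}, f′(x) = 2x + 9. Iterate:
  r_0 = 16 (mod 23)
  r_1 = 292 (mod 529)
Final: r = 292 satisfies f(r) ≡ 0 mod 23^2.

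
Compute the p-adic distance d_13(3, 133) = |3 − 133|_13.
d_13(3, 133) = 1/13

Step 1 — x − y = 3 − 133 = -130. Step 2 — v_13(-130) = 1 (factor: -130 = −(13^1 · 10); the sign does not affect v_p). Step 3 — |x − y|_13 = 13^{-1} = 1/13.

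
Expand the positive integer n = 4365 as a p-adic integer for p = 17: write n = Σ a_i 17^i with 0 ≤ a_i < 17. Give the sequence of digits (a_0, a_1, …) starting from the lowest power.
(a_0, a_1, …) = (13, 1, 15)

Repeated division by 17 gives the digits low-to-high: 4365 = 13 + 1·17^1 + 15·17^2. Digit sequence: (13, 1, 15).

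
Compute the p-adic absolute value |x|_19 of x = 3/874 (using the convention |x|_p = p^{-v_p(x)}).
|3/874|_19 = 19

Step 1 — compute v_19(x) by factoring powers of 19 out of the numerator and denominator: v_19(3/874) = -1. Step 2 — apply |x|_p = p^{-v_p(x)} = 19^{1} = 19.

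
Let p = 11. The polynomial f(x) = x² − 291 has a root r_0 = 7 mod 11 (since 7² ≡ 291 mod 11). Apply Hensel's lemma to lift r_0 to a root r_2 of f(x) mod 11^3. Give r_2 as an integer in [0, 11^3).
r_2 = 975 (mod 1331)

Hensel's recurrence: r_{i+1} = r_i − f(r_i)·(f′(r_i))^{-1} mod 11^{i+2}, with f′(x) = 2x. Iterate:
  r_0 = 7 (mod 11)
  r_1 = 7 (mod 121)
  r_2 = 975 (mod 1331)
Final: r_2 = 975, and one checks f(r_2) ≡ 0 mod 11^3.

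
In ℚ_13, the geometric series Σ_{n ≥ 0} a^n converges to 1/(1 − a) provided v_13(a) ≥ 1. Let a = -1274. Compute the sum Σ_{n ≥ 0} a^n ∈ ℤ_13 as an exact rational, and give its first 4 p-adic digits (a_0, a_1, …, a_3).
Σ a^n = 1/(1 − a) = 1/1275;  first 4 digits = (1, 6, 2, 5)

v_13(a) = 1 ≥ 1, so the series converges in ℤ_13 to 1/(1 − a) = 1/(1 − (-1274)) = 1/1275. Expand this rational in ℤ_13: compute digits iteratively via d_i = x_i mod 13, x_{i+1} = (x_i − d_i)/13. The first 4 digits are (1, 6, 2, 5).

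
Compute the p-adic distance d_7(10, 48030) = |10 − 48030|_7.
d_7(10, 48030) = 1/2401

Step 1 — x − y = 10 − 48030 = -48020. Step 2 — v_7(-48020) = 4 (factor: -48020 = −(7^4 · 20); the sign does not affect v_p). Step 3 — |x − y|_7 = 7^{-4} = 1/2401.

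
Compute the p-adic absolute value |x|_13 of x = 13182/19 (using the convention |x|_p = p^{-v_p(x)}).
|13182/19|_13 = 1/2197

Step 1 — compute v_13(x) by factoring powers of 13 out of the numerator and denominator: v_13(13182/19) = 3. Step 2 — apply |x|_p = p^{-v_p(x)} = 13^{-3} = 1/2197.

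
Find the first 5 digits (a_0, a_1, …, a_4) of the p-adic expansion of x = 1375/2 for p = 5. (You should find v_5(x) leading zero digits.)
(a_0, …, a_4) = (0, 0, 0, 3, 3)

v_5(1375/2) = 3, so a_0 = ... = a_2 = 0. Factor out: x = 5^3 · u with u = 11/2 a unit in ℤ_5. Expand u iteratively via a_{v+i} = u_i mod 5, u_{i+1} = (u_i − a_{v+i})/5:
  u_0 = 11/2;  a_3 = 3;  u_1 = (u_0 − 3)/5 = 1/2
  u_1 = 1/2;  a_4 = 3;  u_2 = (u_1 − 3)/5 = -1/2
Digits: (0, 0, 0, 3, 3).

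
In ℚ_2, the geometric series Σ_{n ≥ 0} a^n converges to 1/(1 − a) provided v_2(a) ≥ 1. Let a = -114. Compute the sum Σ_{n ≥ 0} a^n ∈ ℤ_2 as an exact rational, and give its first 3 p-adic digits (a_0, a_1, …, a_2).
Σ a^n = 1/(1 − a) = 1/115;  first 3 digits = (1, 1, 0)

v_2(a) = 1 ≥ 1, so the series converges in ℤ_2 to 1/(1 − a) = 1/(1 − (-114)) = 1/115. Expand this rational in ℤ_2: compute digits iteratively via d_i = x_i mod 2, x_{i+1} = (x_i − d_i)/2. The first 3 digits are (1, 1, 0).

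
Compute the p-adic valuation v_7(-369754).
v_7(-369754) = 5

v_7(n) is the largest exponent k such that 7^k divides n. Factor out: -369754 = -7^5 · 22. (Sign doesn't affect v_p.) So v_7(-369754) = 5.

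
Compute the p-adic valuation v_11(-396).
v_11(-396) = 1

v_11(n) is the largest exponent k such that 11^k divides n. Factor out: -396 = -11^1 · 36. (Sign doesn't affect v_p.) So v_11(-396) = 1.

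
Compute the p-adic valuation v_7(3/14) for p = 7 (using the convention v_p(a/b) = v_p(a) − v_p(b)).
v_7(3/14) = -1

Factor powers of 7 from the numerator and denominator of the reduced fraction: 3 = 7^0 · 3 and 14 = 7^1 · 2. Apply v_p(a/b) = v_p(a) − v_p(b): v_7(3/14) = 0 − 1 = -1.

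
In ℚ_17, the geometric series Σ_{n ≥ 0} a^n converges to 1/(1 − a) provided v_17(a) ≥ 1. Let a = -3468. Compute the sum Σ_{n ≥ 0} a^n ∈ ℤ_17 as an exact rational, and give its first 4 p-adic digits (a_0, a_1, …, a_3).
Σ a^n = 1/(1 − a) = 1/3469;  first 4 digits = (1, 0, 5, 16)

v_17(a) = 2 ≥ 1, so the series converges in ℤ_17 to 1/(1 − a) = 1/(1 − (-3468)) = 1/3469. Expand this rational in ℤ_17: compute digits iteratively via d_i = x_i mod 17, x_{i+1} = (x_i − d_i)/17. The first 4 digits are (1, 0, 5, 16).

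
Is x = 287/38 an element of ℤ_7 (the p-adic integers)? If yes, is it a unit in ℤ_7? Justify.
x ∈ ℤ_7 but not a unit; v_7(x) = 1 > 0

ℤ_7 = {x ∈ ℚ_7 : v_7(x) ≥ 0} and ℤ_7^× = {x ∈ ℤ_7 : v_7(x) = 0}. Here v_7(287/38) = v_7(num) − v_7(den) = 1; compare against these criteria.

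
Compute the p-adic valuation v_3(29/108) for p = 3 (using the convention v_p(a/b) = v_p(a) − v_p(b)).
v_3(29/108) = -3

Factor powers of 3 from the numerator and denominator of the reduced fraction: 29 = 3^0 · 29 and 108 = 3^3 · 4. Apply v_p(a/b) = v_p(a) − v_p(b): v_3(29/108) = 0 − 3 = -3.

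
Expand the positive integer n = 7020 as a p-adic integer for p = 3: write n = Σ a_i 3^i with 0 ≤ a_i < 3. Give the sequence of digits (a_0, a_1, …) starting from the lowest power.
(a_0, a_1, …) = (0, 0, 0, 2, 2, 1, 0, 0, 1)

Repeated division by 3 gives the digits low-to-high: 7020 = 2·3^3 + 2·3^4 + 1·3^5 + 1·3^8. Digit sequence: (0, 0, 0, 2, 2, 1, 0, 0, 1).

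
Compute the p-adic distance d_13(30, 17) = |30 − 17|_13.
d_13(30, 17) = 1/13

Step 1 — x − y = 30 − 17 = 13. Step 2 — v_13(13) = 1 (factor: 13 = (13^1 · 1); the sign does not affect v_p). Step 3 — |x − y|_13 = 13^{-1} = 1/13.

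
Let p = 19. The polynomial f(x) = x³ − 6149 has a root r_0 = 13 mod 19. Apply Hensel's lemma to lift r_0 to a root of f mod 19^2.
r_1 = 317 (mod 361)

Hensel: r_{i+1} = r_i − f(r_i)/f′(r_i) mod 19^{i+2}, where f′(x) = 3x². Iterate:
  r_0 = 13 (mod 19)
  r_1 = 317 (mod 361)
Final: r = 317 with f(r) ≡ 0 mod 19^2.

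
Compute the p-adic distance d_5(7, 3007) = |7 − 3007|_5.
d_5(7, 3007) = 1/125

Step 1 — x − y = 7 − 3007 = -3000. Step 2 — v_5(-3000) = 3 (factor: -3000 = −(5^3 · 24); the sign does not affect v_p). Step 3 — |x − y|_5 = 5^{-3} = 1/125.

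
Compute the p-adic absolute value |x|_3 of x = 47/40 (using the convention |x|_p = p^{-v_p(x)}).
|47/40|_3 = 1

Step 1 — compute v_3(x) by factoring powers of 3 out of the numerator and denominator: v_3(47/40) = 0. Step 2 — apply |x|_p = p^{-v_p(x)} = 3^{0} = 1.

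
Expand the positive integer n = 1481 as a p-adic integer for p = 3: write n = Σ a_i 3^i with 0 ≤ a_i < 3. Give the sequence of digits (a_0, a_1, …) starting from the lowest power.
(a_0, a_1, …) = (2, 1, 2, 0, 0, 0, 2)

Repeated division by 3 gives the digits low-to-high: 1481 = 2 + 1·3^1 + 2·3^2 + 2·3^6. Digit sequence: (2, 1, 2, 0, 0, 0, 2).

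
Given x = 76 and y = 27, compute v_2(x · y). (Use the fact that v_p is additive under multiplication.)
v_2(2052) = 2

v_p(x) = 2 (factor: 76 = 2^2 · 19); v_p(y) = 0 (factor: 27 = 2^0 · 27). Additivity: v_p(xy) = v_p(x) + v_p(y) = 2 + 0 = 2. (Direct check: xy = 2052 = 2^2 · (513).)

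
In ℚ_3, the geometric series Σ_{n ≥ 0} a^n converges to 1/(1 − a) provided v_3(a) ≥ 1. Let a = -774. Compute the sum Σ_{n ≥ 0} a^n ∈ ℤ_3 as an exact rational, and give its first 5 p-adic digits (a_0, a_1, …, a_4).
Σ a^n = 1/(1 − a) = 1/775;  first 5 digits = (1, 0, 1, 1, 0)

v_3(a) = 2 ≥ 1, so the series converges in ℤ_3 to 1/(1 − a) = 1/(1 − (-774)) = 1/775. Expand this rational in ℤ_3: compute digits iteratively via d_i = x_i mod 3, x_{i+1} = (x_i − d_i)/3. The first 5 digits are (1, 0, 1, 1, 0).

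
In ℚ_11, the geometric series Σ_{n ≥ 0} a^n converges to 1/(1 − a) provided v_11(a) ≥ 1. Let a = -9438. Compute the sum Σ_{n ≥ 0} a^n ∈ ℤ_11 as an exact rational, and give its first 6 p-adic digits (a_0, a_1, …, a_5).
Σ a^n = 1/(1 − a) = 1/9439;  first 6 digits = (1, 0, 10, 3, 0, 3)

v_11(a) = 2 ≥ 1, so the series converges in ℤ_11 to 1/(1 − a) = 1/(1 − (-9438)) = 1/9439. Expand this rational in ℤ_11: compute digits iteratively via d_i = x_i mod 11, x_{i+1} = (x_i − d_i)/11. The first 6 digits are (1, 0, 10, 3, 0, 3).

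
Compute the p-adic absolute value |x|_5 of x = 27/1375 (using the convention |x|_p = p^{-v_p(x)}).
|27/1375|_5 = 125

Step 1 — compute v_5(x) by factoring powers of 5 out of the numerator and denominator: v_5(27/1375) = -3. Step 2 — apply |x|_p = p^{-v_p(x)} = 5^{3} = 125.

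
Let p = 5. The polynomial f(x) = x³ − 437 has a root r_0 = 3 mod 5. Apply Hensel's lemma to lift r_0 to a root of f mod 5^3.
r_2 = 33 (mod 125)

Hensel: r_{i+1} = r_i − f(r_i)/f′(r_i) mod 5^{i+2}, where f′(x) = 3x². Iterate:
  r_0 = 3 (mod 5)
  r_1 = 8 (mod 25)
  r_2 = 33 (mod 125)
Final: r = 33 with f(r) ≡ 0 mod 5^3.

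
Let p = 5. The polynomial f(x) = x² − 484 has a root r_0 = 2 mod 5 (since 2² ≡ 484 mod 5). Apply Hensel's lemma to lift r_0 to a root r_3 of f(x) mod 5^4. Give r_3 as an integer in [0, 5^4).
r_3 = 22 (mod 625)

Hensel's recurrence: r_{i+1} = r_i − f(r_i)·(f′(r_i))^{-1} mod 5^{i+2}, with f′(x) = 2x. Iterate:
  r_0 = 2 (mod 5)
  r_1 = 22 (mod 25)
  r_2 = 22 (mod 125)
  r_3 = 22 (mod 625)
Final: r_3 = 22, and one checks f(r_3) ≡ 0 mod 5^4.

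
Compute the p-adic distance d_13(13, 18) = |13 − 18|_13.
d_13(13, 18) = 1

Step 1 — x − y = 13 − 18 = -5. Step 2 — v_13(-5) = 0 (factor: -5 = −(13^0 · 5); the sign does not affect v_p). Step 3 — |x − y|_13 = 13^{0} = 1.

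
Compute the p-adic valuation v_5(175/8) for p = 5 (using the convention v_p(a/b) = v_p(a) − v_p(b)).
v_5(175/8) = 2

Factor powers of 5 from the numerator and denominator of the reduced fraction: 175 = 5^2 · 7 and 8 = 5^0 · 8. Apply v_p(a/b) = v_p(a) − v_p(b): v_5(175/8) = 2 − 0 = 2.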